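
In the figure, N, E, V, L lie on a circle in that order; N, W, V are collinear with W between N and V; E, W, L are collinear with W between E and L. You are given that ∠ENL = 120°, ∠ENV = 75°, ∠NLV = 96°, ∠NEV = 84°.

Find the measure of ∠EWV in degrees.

∠EWV = 114°

1. ∠EVL = 60°  [cyclic NEVL, opposite ∠N+∠V]
2. ∠ELV = 75°  [same arc EV]
3. ∠EVN = 21°  [△NEV]
4. ∠LEV = 45°  [△EVL]
5. ∠EWV = 114°  [△EWV]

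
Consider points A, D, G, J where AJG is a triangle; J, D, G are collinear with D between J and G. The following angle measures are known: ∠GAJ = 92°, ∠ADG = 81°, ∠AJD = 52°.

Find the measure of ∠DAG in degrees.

1. ∠AJG = 52°  [D on ray JG]
2. ∠AGJ = 36°  [△AJG]
3. ∠AGD = 36°  [D on ray GJ]
4. ∠DAG = 63°  [△ADG]

∠DAG = 63°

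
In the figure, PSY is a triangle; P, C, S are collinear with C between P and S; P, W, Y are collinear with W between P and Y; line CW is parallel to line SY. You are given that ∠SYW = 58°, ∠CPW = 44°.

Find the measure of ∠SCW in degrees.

∠SCW = 102°

1. ∠PYS = 58°  [W on ray YP]
2. ∠SPY = 44°  [C on PS, W on PY]
3. ∠PSY = 78°  [△PSY]
4. ∠PCW = 78°  [CW∥SY, corresponding at C]
5. ∠SCW = 102°  [linear pair at C on PS]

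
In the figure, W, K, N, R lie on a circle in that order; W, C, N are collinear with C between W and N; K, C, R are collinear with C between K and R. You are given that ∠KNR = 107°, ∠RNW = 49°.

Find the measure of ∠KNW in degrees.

∠KNW = 58°

1. ∠KWR = 73°  [cyclic WKNR, opposite ∠W+∠N]
2. ∠RKW = 49°  [same arc WR]
3. ∠KRW = 58°  [△WKR]
4. ∠KNW = 58°  [same arc WK]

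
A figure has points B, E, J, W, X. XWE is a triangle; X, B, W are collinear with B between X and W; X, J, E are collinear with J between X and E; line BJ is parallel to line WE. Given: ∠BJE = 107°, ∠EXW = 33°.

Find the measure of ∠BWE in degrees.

∠BWE = 74°

1. ∠BJX = 73°  [linear pair at J on XE]
2. ∠BXJ = 33°  [B on XW, J on XE]
3. ∠JBX = 74°  [△XBJ]
4. ∠JBW = 106°  [linear pair at B on XW]
5. ∠BWE = 74°  [BJ∥WE, co-interior at W–B]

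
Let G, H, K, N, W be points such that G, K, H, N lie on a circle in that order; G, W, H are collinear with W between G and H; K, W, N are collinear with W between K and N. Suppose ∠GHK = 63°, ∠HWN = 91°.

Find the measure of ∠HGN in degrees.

1. ∠GNK = 63°  [same arc GK]
2. ∠GWN = 89°  [linear pair at W on GH]
3. ∠HGN = 28°  [△GWN]

∠HGN = 28°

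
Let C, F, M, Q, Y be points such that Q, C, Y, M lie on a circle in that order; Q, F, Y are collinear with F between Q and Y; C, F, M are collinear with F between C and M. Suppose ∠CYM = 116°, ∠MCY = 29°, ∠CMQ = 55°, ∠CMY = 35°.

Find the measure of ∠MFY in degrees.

∠MFY = 84°

1. ∠MQY = 29°  [same arc YM]
2. ∠MFQ = 96°  [△QFM]
3. ∠MFY = 84°  [linear pair at F on QY]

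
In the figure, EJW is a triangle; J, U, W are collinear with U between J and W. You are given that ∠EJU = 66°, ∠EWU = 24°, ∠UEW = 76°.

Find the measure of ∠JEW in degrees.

1. ∠EJW = 66°  [U on ray JW]
2. ∠EWJ = 24°  [U on ray WJ]
3. ∠JEW = 90°  [△EJW]

∠JEW = 90°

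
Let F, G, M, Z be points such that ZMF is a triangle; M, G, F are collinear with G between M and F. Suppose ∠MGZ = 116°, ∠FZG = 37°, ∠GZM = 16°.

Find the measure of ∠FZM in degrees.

1. ∠GMZ = 48°  [△ZMG]
2. ∠FGZ = 64°  [linear pair at G on MF]
3. ∠GFZ = 79°  [△ZGF]
4. ∠FMZ = 48°  [G on ray MF]
5. ∠MFZ = 79°  [G on ray FM]
6. ∠FZM = 53°  [△ZMF]

∠FZM = 53°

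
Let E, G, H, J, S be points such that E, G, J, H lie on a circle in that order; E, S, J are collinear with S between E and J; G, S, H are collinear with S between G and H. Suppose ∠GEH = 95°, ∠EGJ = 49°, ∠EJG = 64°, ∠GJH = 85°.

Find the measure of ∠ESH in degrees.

∠ESH = 88°

1. ∠GEJ = 67°  [△EGJ]
2. ∠EHG = 64°  [same arc EG]
3. ∠GHJ = 67°  [same arc GJ]
4. ∠HGJ = 28°  [△GJH]
5. ∠HEJ = 28°  [same arc JH]
6. ∠ESH = 88°  [△ESH]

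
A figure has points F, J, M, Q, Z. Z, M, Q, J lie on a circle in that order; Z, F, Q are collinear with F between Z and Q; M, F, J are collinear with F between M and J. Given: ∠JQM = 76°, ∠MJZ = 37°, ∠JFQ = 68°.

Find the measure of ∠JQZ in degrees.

1. ∠JZM = 104°  [cyclic ZMQJ, opposite ∠Z+∠Q]
2. ∠JMZ = 39°  [△ZMJ]
3. ∠JQZ = 39°  [same arc ZJ]

∠JQZ = 39°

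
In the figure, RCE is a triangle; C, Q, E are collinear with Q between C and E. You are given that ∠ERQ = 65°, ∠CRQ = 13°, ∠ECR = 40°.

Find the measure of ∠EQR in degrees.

1. ∠QCR = 40°  [Q on ray CE]
2. ∠CQR = 127°  [△RCQ]
3. ∠EQR = 53°  [linear pair at Q on CE]

∠EQR = 53°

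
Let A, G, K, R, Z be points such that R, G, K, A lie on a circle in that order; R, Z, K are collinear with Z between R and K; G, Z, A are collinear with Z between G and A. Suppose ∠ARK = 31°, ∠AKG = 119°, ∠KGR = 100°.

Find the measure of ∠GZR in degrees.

∠GZR = 81°

1. ∠AGK = 31°  [same arc KA]
2. ∠GAK = 30°  [△GKA]
3. ∠KAR = 80°  [cyclic RGKA, opposite ∠G+∠A]
4. ∠GRK = 30°  [same arc GK]
5. ∠AKR = 69°  [△RKA]
6. ∠AGR = 69°  [same arc RA]
7. ∠GZR = 81°  [△RZG]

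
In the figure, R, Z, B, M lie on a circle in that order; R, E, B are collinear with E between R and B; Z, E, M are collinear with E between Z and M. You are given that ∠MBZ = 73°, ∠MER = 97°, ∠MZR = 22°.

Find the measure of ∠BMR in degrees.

1. ∠MRZ = 107°  [cyclic RZBM, opposite ∠R+∠B]
2. ∠MBR = 22°  [same arc RM]
3. ∠RMZ = 51°  [△RZM]
4. ∠BRM = 32°  [△REM]
5. ∠BMR = 126°  [△RBM]

∠BMR = 126°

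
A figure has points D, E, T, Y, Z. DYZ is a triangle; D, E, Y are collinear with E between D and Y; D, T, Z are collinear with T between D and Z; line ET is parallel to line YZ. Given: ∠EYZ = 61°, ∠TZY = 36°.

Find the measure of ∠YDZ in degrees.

1. ∠DYZ = 61°  [E on ray YD]
2. ∠DZY = 36°  [T on ray ZD]
3. ∠YDZ = 83°  [△DYZ]

∠YDZ = 83°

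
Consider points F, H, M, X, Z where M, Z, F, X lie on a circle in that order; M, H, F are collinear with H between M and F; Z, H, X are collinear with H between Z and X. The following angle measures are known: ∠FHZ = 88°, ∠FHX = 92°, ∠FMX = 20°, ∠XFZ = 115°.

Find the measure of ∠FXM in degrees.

∠FXM = 117°

1. ∠FZX = 20°  [same arc FX]
2. ∠FXZ = 45°  [△ZFX]
3. ∠MFX = 43°  [△FHX]
4. ∠FXM = 117°  [△MFX]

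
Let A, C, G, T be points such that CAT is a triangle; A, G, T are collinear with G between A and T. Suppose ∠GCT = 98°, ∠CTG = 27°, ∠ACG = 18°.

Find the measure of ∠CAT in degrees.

1. ∠CGT = 55°  [△CGT]
2. ∠AGC = 125°  [linear pair at G on AT]
3. ∠CAG = 37°  [△CAG]
4. ∠CAT = 37°  [G on ray AT]

∠CAT = 37°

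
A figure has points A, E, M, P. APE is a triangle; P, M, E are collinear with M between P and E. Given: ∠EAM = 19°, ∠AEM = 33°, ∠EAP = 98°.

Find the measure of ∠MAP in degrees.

1. ∠AME = 128°  [△AME]
2. ∠AEP = 33°  [M on ray EP]
3. ∠APE = 49°  [△APE]
4. ∠AMP = 52°  [linear pair at M on PE]
5. ∠APM = 49°  [M on ray PE]
6. ∠MAP = 79°  [△APM]

∠MAP = 79°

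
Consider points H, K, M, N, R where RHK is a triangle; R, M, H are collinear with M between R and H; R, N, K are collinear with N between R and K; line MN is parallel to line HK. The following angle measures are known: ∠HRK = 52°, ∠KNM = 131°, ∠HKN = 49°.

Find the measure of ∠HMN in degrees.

∠HMN = 101°

1. ∠MRN = 52°  [M on RH, N on RK]
2. ∠MNR = 49°  [linear pair at N on RK]
3. ∠NMR = 79°  [△RMN]
4. ∠HMN = 101°  [linear pair at M on RH]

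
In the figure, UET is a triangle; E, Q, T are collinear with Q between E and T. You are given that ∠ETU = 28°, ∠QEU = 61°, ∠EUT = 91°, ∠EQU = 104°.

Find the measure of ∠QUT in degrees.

∠QUT = 76°

1. ∠QTU = 28°  [Q on ray TE]
2. ∠TQU = 76°  [linear pair at Q on ET]
3. ∠QUT = 76°  [△UQT]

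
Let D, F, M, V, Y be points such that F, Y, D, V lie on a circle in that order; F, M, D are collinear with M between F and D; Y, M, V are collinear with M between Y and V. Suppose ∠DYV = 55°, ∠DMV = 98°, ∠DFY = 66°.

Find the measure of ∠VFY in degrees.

1. ∠DFV = 55°  [same arc DV]
2. ∠FMY = 98°  [vertical angles at M]
3. ∠FMV = 82°  [linear pair at M on FD]
4. ∠FYV = 16°  [△FMY]
5. ∠FVY = 43°  [△FMV]
6. ∠VFY = 121°  [△FYV]

∠VFY = 121°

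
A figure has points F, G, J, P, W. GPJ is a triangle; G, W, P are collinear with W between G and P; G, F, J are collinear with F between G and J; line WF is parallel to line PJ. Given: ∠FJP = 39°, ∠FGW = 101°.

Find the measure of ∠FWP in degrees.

1. ∠GJP = 39°  [F on ray JG]
2. ∠JGP = 101°  [W on GP, F on GJ]
3. ∠GPJ = 40°  [△GPJ]
4. ∠FWG = 40°  [WF∥PJ, corresponding at W]
5. ∠FWP = 140°  [linear pair at W on GP]

∠FWP = 140°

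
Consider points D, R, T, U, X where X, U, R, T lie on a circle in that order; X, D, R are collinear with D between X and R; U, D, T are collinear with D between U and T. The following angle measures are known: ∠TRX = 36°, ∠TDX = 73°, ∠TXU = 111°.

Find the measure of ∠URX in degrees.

∠URX = 33°

1. ∠TUX = 36°  [same arc XT]
2. ∠UTX = 33°  [△XUT]
3. ∠URX = 33°  [same arc XU]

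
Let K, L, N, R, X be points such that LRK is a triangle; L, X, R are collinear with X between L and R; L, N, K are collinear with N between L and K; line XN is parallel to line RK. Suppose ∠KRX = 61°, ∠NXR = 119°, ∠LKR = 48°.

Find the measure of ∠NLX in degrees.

1. ∠LXN = 61°  [linear pair at X on LR]
2. ∠LNX = 48°  [XN∥RK, corresponding at N]
3. ∠NLX = 71°  [△LXN]

∠NLX = 71°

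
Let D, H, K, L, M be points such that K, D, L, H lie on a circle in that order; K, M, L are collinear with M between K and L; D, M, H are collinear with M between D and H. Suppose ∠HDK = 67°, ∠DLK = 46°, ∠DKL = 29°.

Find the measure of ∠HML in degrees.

∠HML = 84°

1. ∠HLK = 67°  [same arc KH]
2. ∠DHL = 29°  [same arc DL]
3. ∠HML = 84°  [△LMH]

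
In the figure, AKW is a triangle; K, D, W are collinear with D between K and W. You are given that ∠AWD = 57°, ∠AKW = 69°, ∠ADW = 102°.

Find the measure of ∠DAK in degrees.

∠DAK = 33°

1. ∠AKD = 69°  [D on ray KW]
2. ∠ADK = 78°  [linear pair at D on KW]
3. ∠DAK = 33°  [△AKD]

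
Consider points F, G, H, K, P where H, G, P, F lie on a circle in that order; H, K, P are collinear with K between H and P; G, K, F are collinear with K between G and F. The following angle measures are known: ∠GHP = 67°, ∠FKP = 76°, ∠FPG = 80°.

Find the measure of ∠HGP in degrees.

∠HGP = 70°

1. ∠GFP = 67°  [same arc GP]
2. ∠GKH = 76°  [vertical angles at K]
3. ∠FGP = 33°  [△GPF]
4. ∠GKP = 104°  [linear pair at K on HP]
5. ∠GPH = 43°  [△GKP]
6. ∠HGP = 70°  [△HGP]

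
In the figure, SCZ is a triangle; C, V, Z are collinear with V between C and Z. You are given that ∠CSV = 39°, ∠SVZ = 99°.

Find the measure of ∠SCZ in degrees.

1. ∠CVS = 81°  [linear pair at V on CZ]
2. ∠SCV = 60°  [△SCV]
3. ∠SCZ = 60°  [V on ray CZ]

∠SCZ = 60°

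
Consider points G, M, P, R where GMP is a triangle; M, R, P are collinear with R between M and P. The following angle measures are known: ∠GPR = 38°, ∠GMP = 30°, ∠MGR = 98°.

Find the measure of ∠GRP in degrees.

∠GRP = 128°

1. ∠GMR = 30°  [R on ray MP]
2. ∠GRM = 52°  [△GMR]
3. ∠GRP = 128°  [linear pair at R on MP]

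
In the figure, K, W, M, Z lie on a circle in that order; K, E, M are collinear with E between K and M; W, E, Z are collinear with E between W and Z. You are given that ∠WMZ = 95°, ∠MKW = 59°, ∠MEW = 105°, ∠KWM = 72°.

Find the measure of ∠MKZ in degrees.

1. ∠KMW = 49°  [△KWM]
2. ∠KEZ = 105°  [vertical angles at E]
3. ∠KZW = 49°  [same arc KW]
4. ∠MKZ = 26°  [△KEZ]

∠MKZ = 26°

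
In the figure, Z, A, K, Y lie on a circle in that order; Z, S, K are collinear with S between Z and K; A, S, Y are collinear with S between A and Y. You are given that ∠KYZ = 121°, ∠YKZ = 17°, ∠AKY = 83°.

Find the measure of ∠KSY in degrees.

∠KSY = 108°

1. ∠KZY = 42°  [△ZKY]
2. ∠KAY = 42°  [same arc KY]
3. ∠AYK = 55°  [△AKY]
4. ∠KSY = 108°  [△KSY]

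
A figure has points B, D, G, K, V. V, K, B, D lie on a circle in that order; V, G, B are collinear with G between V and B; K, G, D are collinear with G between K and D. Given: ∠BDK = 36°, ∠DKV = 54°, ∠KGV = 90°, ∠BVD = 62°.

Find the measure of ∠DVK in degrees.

∠DVK = 98°

1. ∠BKD = 62°  [same arc BD]
2. ∠DBK = 82°  [△KBD]
3. ∠DVK = 98°  [cyclic VKBD, opposite ∠V+∠B]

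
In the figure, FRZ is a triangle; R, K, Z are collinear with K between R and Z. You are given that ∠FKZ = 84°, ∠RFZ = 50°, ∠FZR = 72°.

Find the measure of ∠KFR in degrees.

∠KFR = 26°

1. ∠FKR = 96°  [linear pair at K on RZ]
2. ∠FRZ = 58°  [△FRZ]
3. ∠FRK = 58°  [K on ray RZ]
4. ∠KFR = 26°  [△FRK]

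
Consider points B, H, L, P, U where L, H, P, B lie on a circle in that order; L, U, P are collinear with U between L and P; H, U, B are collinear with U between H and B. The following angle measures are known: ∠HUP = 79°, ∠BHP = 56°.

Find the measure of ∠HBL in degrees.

∠HBL = 45°

1. ∠BUL = 79°  [vertical angles at U]
2. ∠BLP = 56°  [same arc PB]
3. ∠HBL = 45°  [△LUB]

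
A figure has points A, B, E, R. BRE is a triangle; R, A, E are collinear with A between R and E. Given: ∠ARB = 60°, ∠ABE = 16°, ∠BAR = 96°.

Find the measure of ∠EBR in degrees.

∠EBR = 40°

1. ∠BRE = 60°  [A on ray RE]
2. ∠BAE = 84°  [linear pair at A on RE]
3. ∠AEB = 80°  [△BAE]
4. ∠BER = 80°  [A on ray ER]
5. ∠EBR = 40°  [△BRE]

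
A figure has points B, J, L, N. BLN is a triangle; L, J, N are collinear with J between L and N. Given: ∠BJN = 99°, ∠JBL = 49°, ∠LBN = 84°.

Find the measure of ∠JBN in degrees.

1. ∠BJL = 81°  [linear pair at J on LN]
2. ∠BLJ = 50°  [△BLJ]
3. ∠BLN = 50°  [J on ray LN]
4. ∠BNL = 46°  [△BLN]
5. ∠BNJ = 46°  [J on ray NL]
6. ∠JBN = 35°  [△BJN]

∠JBN = 35°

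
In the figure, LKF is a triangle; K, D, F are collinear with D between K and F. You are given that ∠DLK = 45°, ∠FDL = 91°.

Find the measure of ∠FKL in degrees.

∠FKL = 46°

1. ∠KDL = 89°  [linear pair at D on KF]
2. ∠DKL = 46°  [△LKD]
3. ∠FKL = 46°  [D on ray KF]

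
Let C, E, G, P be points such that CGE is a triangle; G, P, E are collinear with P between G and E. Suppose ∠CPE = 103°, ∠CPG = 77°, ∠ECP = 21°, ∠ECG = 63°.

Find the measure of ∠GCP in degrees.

1. ∠CEP = 56°  [△CPE]
2. ∠CEG = 56°  [P on ray EG]
3. ∠CGE = 61°  [△CGE]
4. ∠CGP = 61°  [P on ray GE]
5. ∠GCP = 42°  [△CGP]

∠GCP = 42°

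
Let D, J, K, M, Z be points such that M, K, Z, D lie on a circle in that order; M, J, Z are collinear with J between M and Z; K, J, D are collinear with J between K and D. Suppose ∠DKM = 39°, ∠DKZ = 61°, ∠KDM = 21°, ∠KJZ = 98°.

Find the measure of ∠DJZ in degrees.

1. ∠DMZ = 61°  [same arc ZD]
2. ∠DJM = 98°  [△MJD]
3. ∠DJZ = 82°  [linear pair at J on MZ]

∠DJZ = 82°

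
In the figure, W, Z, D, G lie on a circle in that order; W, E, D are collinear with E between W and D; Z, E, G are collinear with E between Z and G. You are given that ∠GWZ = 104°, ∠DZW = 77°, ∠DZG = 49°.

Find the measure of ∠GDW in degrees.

1. ∠DGW = 103°  [cyclic WZDG, opposite ∠Z+∠G]
2. ∠DWG = 49°  [same arc DG]
3. ∠GDW = 28°  [△WDG]

∠GDW = 28°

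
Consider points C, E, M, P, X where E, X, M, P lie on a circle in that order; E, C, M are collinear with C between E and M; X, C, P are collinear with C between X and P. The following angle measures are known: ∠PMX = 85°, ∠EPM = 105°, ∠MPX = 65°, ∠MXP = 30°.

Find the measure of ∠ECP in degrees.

1. ∠EXM = 75°  [cyclic EXMP, opposite ∠X+∠P]
2. ∠MEX = 65°  [same arc XM]
3. ∠MEP = 30°  [same arc MP]
4. ∠EMX = 40°  [△EXM]
5. ∠EPX = 40°  [same arc EX]
6. ∠ECP = 110°  [△ECP]

∠ECP = 110°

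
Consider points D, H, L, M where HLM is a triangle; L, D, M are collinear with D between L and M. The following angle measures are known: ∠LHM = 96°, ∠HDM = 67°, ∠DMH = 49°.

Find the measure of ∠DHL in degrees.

1. ∠HDL = 113°  [linear pair at D on LM]
2. ∠HML = 49°  [D on ray ML]
3. ∠HLM = 35°  [△HLM]
4. ∠DLH = 35°  [D on ray LM]
5. ∠DHL = 32°  [△HLD]

∠DHL = 32°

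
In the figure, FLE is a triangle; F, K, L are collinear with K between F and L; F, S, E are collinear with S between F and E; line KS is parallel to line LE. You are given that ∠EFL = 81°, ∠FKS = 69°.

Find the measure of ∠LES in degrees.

∠LES = 30°

1. ∠KFS = 81°  [K on FL, S on FE]
2. ∠FSK = 30°  [△FKS]
3. ∠ESK = 150°  [linear pair at S on FE]
4. ∠LES = 30°  [KS∥LE, co-interior at E–S]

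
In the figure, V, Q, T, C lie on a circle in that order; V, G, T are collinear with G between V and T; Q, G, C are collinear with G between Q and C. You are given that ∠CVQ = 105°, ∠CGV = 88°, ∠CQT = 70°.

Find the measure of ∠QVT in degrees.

1. ∠CTQ = 75°  [cyclic VQTC, opposite ∠V+∠T]
2. ∠QCT = 35°  [△QTC]
3. ∠QVT = 35°  [same arc QT]

∠QVT = 35°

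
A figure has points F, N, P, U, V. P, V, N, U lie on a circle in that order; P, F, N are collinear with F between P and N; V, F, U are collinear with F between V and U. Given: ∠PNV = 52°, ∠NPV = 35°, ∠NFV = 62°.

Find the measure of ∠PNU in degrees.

1. ∠PUV = 52°  [same arc PV]
2. ∠NVP = 93°  [△PVN]
3. ∠PFU = 62°  [vertical angles at F]
4. ∠NPU = 66°  [△PFU]
5. ∠NUP = 87°  [cyclic PVNU, opposite ∠V+∠U]
6. ∠PNU = 27°  [△PNU]

∠PNU = 27°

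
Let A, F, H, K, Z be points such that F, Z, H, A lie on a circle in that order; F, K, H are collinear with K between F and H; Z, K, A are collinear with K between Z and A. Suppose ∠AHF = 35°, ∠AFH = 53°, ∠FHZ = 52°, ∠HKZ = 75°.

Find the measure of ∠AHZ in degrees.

1. ∠AZF = 35°  [same arc FA]
2. ∠FAZ = 52°  [same arc FZ]
3. ∠AFZ = 93°  [△FZA]
4. ∠AHZ = 87°  [cyclic FZHA, opposite ∠F+∠H]

∠AHZ = 87°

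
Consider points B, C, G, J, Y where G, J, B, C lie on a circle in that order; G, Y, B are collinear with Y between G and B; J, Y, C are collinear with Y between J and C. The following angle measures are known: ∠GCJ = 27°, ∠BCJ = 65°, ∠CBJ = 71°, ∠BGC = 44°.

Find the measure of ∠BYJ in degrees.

∠BYJ = 109°

1. ∠GBJ = 27°  [same arc GJ]
2. ∠BJC = 44°  [△JBC]
3. ∠BYJ = 109°  [△JYB]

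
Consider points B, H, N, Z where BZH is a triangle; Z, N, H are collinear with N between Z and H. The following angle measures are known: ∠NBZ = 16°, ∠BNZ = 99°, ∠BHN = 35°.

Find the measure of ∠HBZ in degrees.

∠HBZ = 80°

1. ∠BZN = 65°  [△BZN]
2. ∠BHZ = 35°  [N on ray HZ]
3. ∠BZH = 65°  [N on ray ZH]
4. ∠HBZ = 80°  [△BZH]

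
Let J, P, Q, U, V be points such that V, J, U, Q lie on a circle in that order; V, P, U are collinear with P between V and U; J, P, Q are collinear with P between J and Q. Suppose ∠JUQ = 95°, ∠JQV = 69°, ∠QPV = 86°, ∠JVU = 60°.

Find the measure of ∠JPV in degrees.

1. ∠JVQ = 85°  [cyclic VJUQ, opposite ∠V+∠U]
2. ∠QJV = 26°  [△VJQ]
3. ∠JPV = 94°  [△VPJ]

∠JPV = 94°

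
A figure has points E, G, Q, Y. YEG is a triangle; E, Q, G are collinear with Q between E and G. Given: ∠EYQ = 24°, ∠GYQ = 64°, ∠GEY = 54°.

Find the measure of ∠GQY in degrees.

∠GQY = 78°

1. ∠QEY = 54°  [Q on ray EG]
2. ∠EQY = 102°  [△YEQ]
3. ∠GQY = 78°  [linear pair at Q on EG]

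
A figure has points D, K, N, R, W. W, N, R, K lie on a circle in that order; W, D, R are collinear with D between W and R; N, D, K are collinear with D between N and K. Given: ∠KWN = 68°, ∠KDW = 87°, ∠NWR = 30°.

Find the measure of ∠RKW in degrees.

1. ∠KRN = 112°  [cyclic WNRK, opposite ∠W+∠R]
2. ∠KDR = 93°  [linear pair at D on WR]
3. ∠NKR = 30°  [same arc NR]
4. ∠KNR = 38°  [△NRK]
5. ∠KRW = 57°  [△RDK]
6. ∠KWR = 38°  [same arc RK]
7. ∠RKW = 85°  [△WRK]

∠RKW = 85°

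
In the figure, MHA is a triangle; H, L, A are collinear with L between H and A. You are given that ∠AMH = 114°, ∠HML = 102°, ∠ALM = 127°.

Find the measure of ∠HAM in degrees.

∠HAM = 41°

1. ∠HLM = 53°  [linear pair at L on HA]
2. ∠LHM = 25°  [△MHL]
3. ∠AHM = 25°  [L on ray HA]
4. ∠HAM = 41°  [△MHA]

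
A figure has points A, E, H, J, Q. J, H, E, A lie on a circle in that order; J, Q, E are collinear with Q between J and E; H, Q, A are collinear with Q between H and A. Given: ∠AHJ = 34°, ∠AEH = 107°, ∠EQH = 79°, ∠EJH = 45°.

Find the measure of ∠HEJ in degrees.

1. ∠AJH = 73°  [cyclic JHEA, opposite ∠J+∠E]
2. ∠HAJ = 73°  [△JHA]
3. ∠HEJ = 73°  [same arc JH]

∠HEJ = 73°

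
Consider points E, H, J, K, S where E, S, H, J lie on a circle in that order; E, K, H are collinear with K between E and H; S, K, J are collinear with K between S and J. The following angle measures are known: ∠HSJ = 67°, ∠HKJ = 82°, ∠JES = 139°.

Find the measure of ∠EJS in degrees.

∠EJS = 15°

1. ∠HEJ = 67°  [same arc HJ]
2. ∠EKJ = 98°  [linear pair at K on EH]
3. ∠EJS = 15°  [△EKJ]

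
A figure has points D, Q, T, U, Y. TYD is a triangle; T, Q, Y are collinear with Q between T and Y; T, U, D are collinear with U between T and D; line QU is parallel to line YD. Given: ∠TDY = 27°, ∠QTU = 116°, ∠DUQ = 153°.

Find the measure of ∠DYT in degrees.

1. ∠QUT = 27°  [QU∥YD, corresponding at U]
2. ∠TQU = 37°  [△TQU]
3. ∠DYT = 37°  [QU∥YD, corresponding at Q]

∠DYT = 37°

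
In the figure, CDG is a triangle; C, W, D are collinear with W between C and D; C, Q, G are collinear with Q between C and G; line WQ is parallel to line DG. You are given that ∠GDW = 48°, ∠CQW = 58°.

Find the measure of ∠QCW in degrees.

∠QCW = 74°

1. ∠CDG = 48°  [W on ray DC]
2. ∠CGD = 58°  [WQ∥DG, corresponding at Q]
3. ∠DCG = 74°  [△CDG]
4. ∠QCW = 74°  [W on CD, Q on CG]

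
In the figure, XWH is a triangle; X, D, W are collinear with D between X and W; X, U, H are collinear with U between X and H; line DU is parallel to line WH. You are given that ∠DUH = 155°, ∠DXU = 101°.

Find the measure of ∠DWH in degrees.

∠DWH = 54°

1. ∠DUX = 25°  [linear pair at U on XH]
2. ∠UDX = 54°  [△XDU]
3. ∠UDW = 126°  [linear pair at D on XW]
4. ∠DWH = 54°  [DU∥WH, co-interior at W–D]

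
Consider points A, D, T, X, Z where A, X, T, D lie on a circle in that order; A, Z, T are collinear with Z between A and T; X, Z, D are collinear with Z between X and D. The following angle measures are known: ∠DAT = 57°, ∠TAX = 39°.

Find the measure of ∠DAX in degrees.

∠DAX = 96°

1. ∠DXT = 57°  [same arc TD]
2. ∠TDX = 39°  [same arc XT]
3. ∠DTX = 84°  [△XTD]
4. ∠DAX = 96°  [cyclic AXTD, opposite ∠A+∠T]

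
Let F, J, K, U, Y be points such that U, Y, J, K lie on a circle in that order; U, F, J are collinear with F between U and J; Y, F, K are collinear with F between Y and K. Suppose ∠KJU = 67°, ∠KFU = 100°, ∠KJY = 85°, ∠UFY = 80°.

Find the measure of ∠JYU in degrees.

1. ∠KYU = 67°  [same arc UK]
2. ∠KUY = 95°  [cyclic UYJK, opposite ∠U+∠J]
3. ∠JUY = 33°  [△UFY]
4. ∠UKY = 18°  [△UYK]
5. ∠UJY = 18°  [same arc UY]
6. ∠JYU = 129°  [△UYJ]

∠JYU = 129°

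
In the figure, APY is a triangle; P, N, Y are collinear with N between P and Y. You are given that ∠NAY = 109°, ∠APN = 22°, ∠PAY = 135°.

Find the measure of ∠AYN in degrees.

∠AYN = 23°

1. ∠APY = 22°  [N on ray PY]
2. ∠AYP = 23°  [△APY]
3. ∠AYN = 23°  [N on ray YP]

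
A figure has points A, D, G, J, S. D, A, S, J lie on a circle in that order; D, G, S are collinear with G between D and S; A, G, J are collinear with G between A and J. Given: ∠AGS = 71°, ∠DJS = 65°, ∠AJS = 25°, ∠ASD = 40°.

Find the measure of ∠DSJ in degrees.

∠DSJ = 46°

1. ∠DGJ = 71°  [vertical angles at G]
2. ∠JGS = 109°  [linear pair at G on DS]
3. ∠DSJ = 46°  [△SGJ]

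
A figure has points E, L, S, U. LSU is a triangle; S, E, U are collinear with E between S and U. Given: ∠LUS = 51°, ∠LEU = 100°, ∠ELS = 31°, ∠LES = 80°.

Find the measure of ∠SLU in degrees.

1. ∠ESL = 69°  [△LSE]
2. ∠LSU = 69°  [E on ray SU]
3. ∠SLU = 60°  [△LSU]

∠SLU = 60°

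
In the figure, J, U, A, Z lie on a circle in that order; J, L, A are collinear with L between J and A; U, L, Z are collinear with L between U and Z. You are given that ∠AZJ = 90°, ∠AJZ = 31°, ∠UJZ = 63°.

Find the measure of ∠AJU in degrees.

∠AJU = 32°

1. ∠AUZ = 31°  [same arc AZ]
2. ∠UAZ = 117°  [cyclic JUAZ, opposite ∠J+∠A]
3. ∠AZU = 32°  [△UAZ]
4. ∠AJU = 32°  [same arc UA]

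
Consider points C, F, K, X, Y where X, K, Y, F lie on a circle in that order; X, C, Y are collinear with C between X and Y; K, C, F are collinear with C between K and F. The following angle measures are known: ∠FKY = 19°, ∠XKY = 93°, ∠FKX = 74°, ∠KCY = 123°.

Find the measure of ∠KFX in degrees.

∠KFX = 38°

1. ∠FXY = 19°  [same arc YF]
2. ∠FCX = 123°  [vertical angles at C]
3. ∠KFX = 38°  [△XCF]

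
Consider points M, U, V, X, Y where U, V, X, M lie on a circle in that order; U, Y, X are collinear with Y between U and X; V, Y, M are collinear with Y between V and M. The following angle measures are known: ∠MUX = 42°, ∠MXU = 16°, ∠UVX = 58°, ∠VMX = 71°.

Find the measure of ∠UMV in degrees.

1. ∠MYX = 93°  [△XYM]
2. ∠MYU = 87°  [linear pair at Y on UX]
3. ∠UMV = 51°  [△UYM]

∠UMV = 51°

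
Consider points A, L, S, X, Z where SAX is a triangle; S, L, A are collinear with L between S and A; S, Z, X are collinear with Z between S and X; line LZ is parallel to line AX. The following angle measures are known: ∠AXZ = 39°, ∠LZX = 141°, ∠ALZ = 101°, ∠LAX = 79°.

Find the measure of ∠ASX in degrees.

∠ASX = 62°

1. ∠AXS = 39°  [Z on ray XS]
2. ∠SAX = 79°  [L on ray AS]
3. ∠ASX = 62°  [△SAX]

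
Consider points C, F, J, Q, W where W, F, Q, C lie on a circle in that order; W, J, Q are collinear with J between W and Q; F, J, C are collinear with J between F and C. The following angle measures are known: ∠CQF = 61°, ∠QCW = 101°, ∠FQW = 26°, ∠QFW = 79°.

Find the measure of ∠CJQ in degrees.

1. ∠CWF = 119°  [cyclic WFQC, opposite ∠W+∠Q]
2. ∠FCW = 26°  [same arc WF]
3. ∠FWQ = 75°  [△WFQ]
4. ∠CFW = 35°  [△WFC]
5. ∠FCQ = 75°  [same arc FQ]
6. ∠CQW = 35°  [same arc WC]
7. ∠CJQ = 70°  [△QJC]

∠CJQ = 70°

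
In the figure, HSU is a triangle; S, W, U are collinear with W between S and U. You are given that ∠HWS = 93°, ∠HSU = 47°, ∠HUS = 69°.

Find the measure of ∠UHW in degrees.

∠UHW = 24°

1. ∠HWU = 87°  [linear pair at W on SU]
2. ∠HUW = 69°  [W on ray US]
3. ∠UHW = 24°  [△HWU]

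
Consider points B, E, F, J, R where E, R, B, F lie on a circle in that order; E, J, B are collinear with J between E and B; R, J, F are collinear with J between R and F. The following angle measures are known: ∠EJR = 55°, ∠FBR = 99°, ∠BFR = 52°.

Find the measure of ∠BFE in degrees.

∠BFE = 78°

1. ∠BJF = 55°  [vertical angles at J]
2. ∠BRF = 29°  [△RBF]
3. ∠EBF = 73°  [△BJF]
4. ∠BEF = 29°  [same arc BF]
5. ∠BFE = 78°  [△EBF]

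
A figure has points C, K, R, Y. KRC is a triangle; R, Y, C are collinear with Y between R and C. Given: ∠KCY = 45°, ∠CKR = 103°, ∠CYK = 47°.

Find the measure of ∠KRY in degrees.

1. ∠KCR = 45°  [Y on ray CR]
2. ∠CRK = 32°  [△KRC]
3. ∠KRY = 32°  [Y on ray RC]

∠KRY = 32°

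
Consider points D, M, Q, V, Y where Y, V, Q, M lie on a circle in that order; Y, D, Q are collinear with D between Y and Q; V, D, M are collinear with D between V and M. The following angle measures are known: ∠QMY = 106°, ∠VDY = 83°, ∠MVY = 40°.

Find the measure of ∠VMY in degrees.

1. ∠QVY = 74°  [cyclic YVQM, opposite ∠V+∠M]
2. ∠QYV = 57°  [△YDV]
3. ∠VQY = 49°  [△YVQ]
4. ∠VMY = 49°  [same arc YV]

∠VMY = 49°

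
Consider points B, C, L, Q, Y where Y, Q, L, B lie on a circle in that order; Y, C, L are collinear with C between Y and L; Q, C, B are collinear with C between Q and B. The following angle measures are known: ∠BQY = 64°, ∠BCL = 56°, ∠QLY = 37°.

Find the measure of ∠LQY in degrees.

1. ∠QCY = 56°  [vertical angles at C]
2. ∠LYQ = 60°  [△YCQ]
3. ∠LQY = 83°  [△YQL]

∠LQY = 83°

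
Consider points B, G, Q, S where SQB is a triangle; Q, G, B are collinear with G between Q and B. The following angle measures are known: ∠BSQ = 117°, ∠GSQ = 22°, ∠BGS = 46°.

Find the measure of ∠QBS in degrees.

1. ∠QGS = 134°  [linear pair at G on QB]
2. ∠GQS = 24°  [△SQG]
3. ∠BQS = 24°  [G on ray QB]
4. ∠QBS = 39°  [△SQB]

∠QBS = 39°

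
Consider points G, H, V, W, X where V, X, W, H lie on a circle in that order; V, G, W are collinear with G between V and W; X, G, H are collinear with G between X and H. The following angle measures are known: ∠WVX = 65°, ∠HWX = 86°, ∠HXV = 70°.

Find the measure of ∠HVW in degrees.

∠HVW = 29°

1. ∠WHX = 65°  [same arc XW]
2. ∠HXW = 29°  [△XWH]
3. ∠HVW = 29°  [same arc WH]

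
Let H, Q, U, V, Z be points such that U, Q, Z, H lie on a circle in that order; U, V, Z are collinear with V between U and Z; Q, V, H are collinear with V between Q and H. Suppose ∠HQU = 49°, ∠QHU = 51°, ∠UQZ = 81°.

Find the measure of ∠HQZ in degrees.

∠HQZ = 32°

1. ∠HZU = 49°  [same arc UH]
2. ∠UHZ = 99°  [cyclic UQZH, opposite ∠Q+∠H]
3. ∠HUZ = 32°  [△UZH]
4. ∠HQZ = 32°  [same arc ZH]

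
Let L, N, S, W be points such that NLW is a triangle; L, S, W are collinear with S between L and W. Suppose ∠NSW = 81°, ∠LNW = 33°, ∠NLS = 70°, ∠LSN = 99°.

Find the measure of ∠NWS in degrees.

∠NWS = 77°

1. ∠NLW = 70°  [S on ray LW]
2. ∠LWN = 77°  [△NLW]
3. ∠NWS = 77°  [S on ray WL]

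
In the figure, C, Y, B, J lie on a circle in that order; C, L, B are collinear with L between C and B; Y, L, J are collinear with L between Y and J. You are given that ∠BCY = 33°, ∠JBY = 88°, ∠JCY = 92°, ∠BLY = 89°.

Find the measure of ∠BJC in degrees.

1. ∠BJY = 33°  [same arc YB]
2. ∠BYJ = 59°  [△YBJ]
3. ∠CBY = 32°  [△YLB]
4. ∠BYC = 115°  [△CYB]
5. ∠BJC = 65°  [cyclic CYBJ, opposite ∠Y+∠J]

∠BJC = 65°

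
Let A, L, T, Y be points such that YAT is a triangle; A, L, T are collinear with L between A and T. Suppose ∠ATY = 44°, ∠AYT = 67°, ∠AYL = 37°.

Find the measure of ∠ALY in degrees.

1. ∠TAY = 69°  [△YAT]
2. ∠LAY = 69°  [L on ray AT]
3. ∠ALY = 74°  [△YAL]

∠ALY = 74°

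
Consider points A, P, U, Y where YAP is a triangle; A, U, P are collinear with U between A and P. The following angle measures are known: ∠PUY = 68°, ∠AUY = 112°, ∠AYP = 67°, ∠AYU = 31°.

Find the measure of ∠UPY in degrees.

1. ∠UAY = 37°  [△YAU]
2. ∠PAY = 37°  [U on ray AP]
3. ∠APY = 76°  [△YAP]
4. ∠UPY = 76°  [U on ray PA]

∠UPY = 76°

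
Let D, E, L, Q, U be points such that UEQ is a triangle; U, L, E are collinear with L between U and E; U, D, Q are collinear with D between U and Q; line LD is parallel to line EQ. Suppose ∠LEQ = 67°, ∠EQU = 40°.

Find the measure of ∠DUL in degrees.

∠DUL = 73°

1. ∠QEU = 67°  [L on ray EU]
2. ∠EUQ = 73°  [△UEQ]
3. ∠DUL = 73°  [L on UE, D on UQ]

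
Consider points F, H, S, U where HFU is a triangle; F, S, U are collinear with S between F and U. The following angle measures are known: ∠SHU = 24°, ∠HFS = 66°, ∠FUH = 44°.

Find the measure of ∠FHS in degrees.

1. ∠HUS = 44°  [S on ray UF]
2. ∠HSU = 112°  [△HSU]
3. ∠FSH = 68°  [linear pair at S on FU]
4. ∠FHS = 46°  [△HFS]

∠FHS = 46°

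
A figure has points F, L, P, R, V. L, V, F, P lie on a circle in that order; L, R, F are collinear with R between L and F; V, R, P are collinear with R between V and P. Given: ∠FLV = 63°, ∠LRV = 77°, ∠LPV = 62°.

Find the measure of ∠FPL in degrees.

∠FPL = 125°

1. ∠LFV = 62°  [same arc LV]
2. ∠FVL = 55°  [△LVF]
3. ∠FPL = 125°  [cyclic LVFP, opposite ∠V+∠P]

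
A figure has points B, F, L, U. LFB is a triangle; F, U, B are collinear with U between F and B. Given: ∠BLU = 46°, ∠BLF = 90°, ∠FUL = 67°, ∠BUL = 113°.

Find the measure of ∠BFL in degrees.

1. ∠LBU = 21°  [△LUB]
2. ∠FBL = 21°  [U on ray BF]
3. ∠BFL = 69°  [△LFB]

∠BFL = 69°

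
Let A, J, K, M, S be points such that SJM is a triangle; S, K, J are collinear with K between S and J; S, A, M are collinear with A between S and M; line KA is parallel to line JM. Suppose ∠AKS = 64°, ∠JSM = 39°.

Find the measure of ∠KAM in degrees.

∠KAM = 103°

1. ∠MJS = 64°  [KA∥JM, corresponding at K]
2. ∠JMS = 77°  [△SJM]
3. ∠KAS = 77°  [KA∥JM, corresponding at A]
4. ∠KAM = 103°  [linear pair at A on SM]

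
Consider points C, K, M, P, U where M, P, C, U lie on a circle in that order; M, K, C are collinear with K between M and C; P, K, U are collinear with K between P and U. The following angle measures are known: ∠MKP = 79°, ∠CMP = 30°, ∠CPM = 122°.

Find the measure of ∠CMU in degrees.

∠CMU = 51°

1. ∠CKU = 79°  [vertical angles at K]
2. ∠CUP = 30°  [same arc PC]
3. ∠CUM = 58°  [cyclic MPCU, opposite ∠P+∠U]
4. ∠MCU = 71°  [△CKU]
5. ∠CMU = 51°  [△MCU]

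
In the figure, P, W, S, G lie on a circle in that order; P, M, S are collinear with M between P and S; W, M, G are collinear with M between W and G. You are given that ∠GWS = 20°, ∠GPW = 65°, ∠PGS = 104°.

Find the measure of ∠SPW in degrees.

1. ∠GSW = 115°  [cyclic PWSG, opposite ∠P+∠S]
2. ∠SGW = 45°  [△WSG]
3. ∠SPW = 45°  [same arc WS]

∠SPW = 45°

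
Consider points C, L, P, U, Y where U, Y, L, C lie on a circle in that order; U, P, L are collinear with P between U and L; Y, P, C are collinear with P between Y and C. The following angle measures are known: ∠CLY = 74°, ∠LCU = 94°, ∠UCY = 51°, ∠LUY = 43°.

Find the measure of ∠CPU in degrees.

1. ∠CUY = 106°  [cyclic UYLC, opposite ∠U+∠L]
2. ∠CYU = 23°  [△UYC]
3. ∠LCY = 43°  [same arc YL]
4. ∠CLU = 23°  [same arc UC]
5. ∠CPL = 114°  [△LPC]
6. ∠CPU = 66°  [linear pair at P on UL]

∠CPU = 66°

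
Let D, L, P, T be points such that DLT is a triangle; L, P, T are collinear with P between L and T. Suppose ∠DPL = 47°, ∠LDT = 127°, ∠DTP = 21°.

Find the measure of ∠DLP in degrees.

∠DLP = 32°

1. ∠DTL = 21°  [P on ray TL]
2. ∠DLT = 32°  [△DLT]
3. ∠DLP = 32°  [P on ray LT]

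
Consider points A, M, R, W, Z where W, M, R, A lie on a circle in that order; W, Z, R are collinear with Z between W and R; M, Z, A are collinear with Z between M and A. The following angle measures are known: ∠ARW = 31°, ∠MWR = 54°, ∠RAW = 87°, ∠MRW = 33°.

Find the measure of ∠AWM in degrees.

1. ∠AMW = 31°  [same arc WA]
2. ∠MAW = 33°  [same arc WM]
3. ∠AWM = 116°  [△WMA]

∠AWM = 116°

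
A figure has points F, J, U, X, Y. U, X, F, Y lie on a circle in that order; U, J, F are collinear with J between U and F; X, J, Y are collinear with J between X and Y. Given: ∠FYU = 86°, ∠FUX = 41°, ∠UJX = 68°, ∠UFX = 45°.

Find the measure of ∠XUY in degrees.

∠XUY = 64°

1. ∠UXY = 71°  [△UJX]
2. ∠UYX = 45°  [same arc UX]
3. ∠XUY = 64°  [△UXY]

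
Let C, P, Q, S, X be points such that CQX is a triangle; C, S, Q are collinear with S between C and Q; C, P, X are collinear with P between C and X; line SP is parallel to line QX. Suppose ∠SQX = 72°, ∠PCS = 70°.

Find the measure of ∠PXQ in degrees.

∠PXQ = 38°

1. ∠CQX = 72°  [S on ray QC]
2. ∠QCX = 70°  [S on CQ, P on CX]
3. ∠CXQ = 38°  [△CQX]
4. ∠PXQ = 38°  [P on ray XC]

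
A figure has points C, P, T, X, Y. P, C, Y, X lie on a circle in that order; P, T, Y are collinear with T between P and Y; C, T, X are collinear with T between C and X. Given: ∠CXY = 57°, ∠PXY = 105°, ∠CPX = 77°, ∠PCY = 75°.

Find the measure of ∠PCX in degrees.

1. ∠CPY = 57°  [same arc CY]
2. ∠CYP = 48°  [△PCY]
3. ∠CXP = 48°  [same arc PC]
4. ∠PCX = 55°  [△PCX]

∠PCX = 55°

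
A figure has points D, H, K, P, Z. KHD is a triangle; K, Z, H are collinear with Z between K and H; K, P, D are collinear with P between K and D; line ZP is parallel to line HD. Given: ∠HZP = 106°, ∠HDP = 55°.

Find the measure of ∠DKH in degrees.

1. ∠KZP = 74°  [linear pair at Z on KH]
2. ∠HDK = 55°  [P on ray DK]
3. ∠DHK = 74°  [ZP∥HD, corresponding at Z]
4. ∠DKH = 51°  [△KHD]

∠DKH = 51°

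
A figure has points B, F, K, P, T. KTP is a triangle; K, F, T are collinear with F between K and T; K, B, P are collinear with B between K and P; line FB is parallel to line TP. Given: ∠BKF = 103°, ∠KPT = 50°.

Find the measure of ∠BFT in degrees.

∠BFT = 153°

1. ∠PKT = 103°  [F on KT, B on KP]
2. ∠KTP = 27°  [△KTP]
3. ∠BFK = 27°  [FB∥TP, corresponding at F]
4. ∠BFT = 153°  [linear pair at F on KT]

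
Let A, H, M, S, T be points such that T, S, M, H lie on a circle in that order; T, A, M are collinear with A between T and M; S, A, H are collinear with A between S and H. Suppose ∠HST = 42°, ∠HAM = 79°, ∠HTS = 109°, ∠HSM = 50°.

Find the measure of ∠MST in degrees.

1. ∠HMT = 42°  [same arc TH]
2. ∠HTM = 50°  [same arc MH]
3. ∠MHT = 88°  [△TMH]
4. ∠MST = 92°  [cyclic TSMH, opposite ∠S+∠H]

∠MST = 92°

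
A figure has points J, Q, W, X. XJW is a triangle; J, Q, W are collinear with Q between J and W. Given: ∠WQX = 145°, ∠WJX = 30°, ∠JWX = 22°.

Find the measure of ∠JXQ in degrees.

∠JXQ = 115°

1. ∠JQX = 35°  [linear pair at Q on JW]
2. ∠QJX = 30°  [Q on ray JW]
3. ∠JXQ = 115°  [△XJQ]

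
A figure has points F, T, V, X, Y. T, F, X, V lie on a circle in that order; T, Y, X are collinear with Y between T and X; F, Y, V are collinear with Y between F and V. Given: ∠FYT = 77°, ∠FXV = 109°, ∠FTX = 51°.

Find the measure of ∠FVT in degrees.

∠FVT = 57°

1. ∠TFV = 52°  [△TYF]
2. ∠FTV = 71°  [cyclic TFXV, opposite ∠T+∠X]
3. ∠FVT = 57°  [△TFV]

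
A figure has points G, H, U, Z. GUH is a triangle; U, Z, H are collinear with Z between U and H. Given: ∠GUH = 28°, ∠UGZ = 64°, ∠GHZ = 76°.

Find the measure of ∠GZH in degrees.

∠GZH = 92°

1. ∠GUZ = 28°  [Z on ray UH]
2. ∠GZU = 88°  [△GUZ]
3. ∠GZH = 92°  [linear pair at Z on UH]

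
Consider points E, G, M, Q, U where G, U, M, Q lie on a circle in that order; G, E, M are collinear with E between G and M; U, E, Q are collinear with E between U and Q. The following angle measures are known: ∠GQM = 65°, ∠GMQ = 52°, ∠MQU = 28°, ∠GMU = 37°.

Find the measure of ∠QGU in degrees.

1. ∠GUQ = 52°  [same arc GQ]
2. ∠GQU = 37°  [same arc GU]
3. ∠QGU = 91°  [△GUQ]

∠QGU = 91°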